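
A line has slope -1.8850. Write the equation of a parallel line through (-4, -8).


Parallel lines have equal slopes.
m2 = -1.8850
b2 = -8 + 1.8850*(-4) = -15.5400

y = -1.8850x - 15.5400


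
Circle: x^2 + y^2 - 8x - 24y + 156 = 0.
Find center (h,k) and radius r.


h = -D/2 = 8/2 = 4
k = -E/2 = 24/2 = 12
r^2 = h^2 + k^2 - F = 16 + 144 - 156 = 4
r = 2

Center (4, 12), radius = 2


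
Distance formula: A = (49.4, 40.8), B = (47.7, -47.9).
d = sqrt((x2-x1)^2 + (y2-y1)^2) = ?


dx = 47.7 - 49.4 = -1.7
dy = -47.9 - 40.8 = -88.7
d = sqrt(2.89 + 7867.69) = sqrt(7870.58) = 88.7163

88.7163


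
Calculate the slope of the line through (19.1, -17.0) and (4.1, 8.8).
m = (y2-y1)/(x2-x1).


dy = 8.8 + 17.0 = 25.8
dx = 4.1 - 19.1 = -15
m = 25.8/(-15) = -1.7200

m = -1.7200


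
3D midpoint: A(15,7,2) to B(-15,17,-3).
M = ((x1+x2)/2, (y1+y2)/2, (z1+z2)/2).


Mx = (15- 15)/2 = 0
My = (7+17)/2 = 12.0000
Mz = (2- 3)/2 = -0.5000

M = (0, 12.0000, -0.5000)


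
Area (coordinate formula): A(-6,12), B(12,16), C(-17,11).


-6*(16-11) = -30
12*(11-12) = -12
-17*(12-16) = 68
sum = 26
Area = |26|/2 = 13.0000

13.0000 sq units


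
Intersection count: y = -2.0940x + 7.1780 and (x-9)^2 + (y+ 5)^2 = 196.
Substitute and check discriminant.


Substitute y = -2.0940x + 7.1780: (x-9)^2 + (-2.0940x+7.1780+ 5)^2 = 196
Expand to Ax^2 + Bx + C = 0, where b-k = 12.178
A = 1+m^2 = 5.384836
B = 2(m(b-k) - h) = 2(-2.0940*12.178 - 9) = -69.001464
C = h^2 + (b-k)^2 - r^2 = 81 + 148.303684 - 196 = 33.303684
disc = B^2-4AC = 4761.2020 - 717.3395 = 4043.8625
disc > 0

2 intersection points


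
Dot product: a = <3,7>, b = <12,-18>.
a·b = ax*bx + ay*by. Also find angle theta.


a·b = 3*12 + 7*(-18) = 36 - 126 = -90
|a| = sqrt(9+49) = 7.6158
|b| = sqrt(144+324) = 21.6333
cos(theta) = -90/(sqrt(58)*sqrt(468)) = -90/sqrt(27144) = -0.546268
theta = arccos(-90/sqrt(27144)) = 123.1113 degrees

a·b = -90, theta = 123.1113 deg


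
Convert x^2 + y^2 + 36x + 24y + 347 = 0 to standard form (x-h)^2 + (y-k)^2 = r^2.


h = -D/2 = -36/2 = -18
k = -E/2 = -24/2 = -12
r^2 = h^2 + k^2 - F = 324 + 144 - 347 = 121
r = 11

Center (-18, -12), radius = 11


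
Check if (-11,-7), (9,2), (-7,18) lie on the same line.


-11*(2-18) + 9*(18+ 7) - 7*(-7-2)
= 176 + 225 + 63 = 464

No, not collinear (determinant = 464)


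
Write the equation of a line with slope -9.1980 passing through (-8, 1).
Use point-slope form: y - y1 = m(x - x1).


y - 1 = -9.1980(x + 8)
y = -9.1980x + 1 + 9.1980*(-8)
y = -9.1980x - 72.5840

y = -9.1980x - 72.5840


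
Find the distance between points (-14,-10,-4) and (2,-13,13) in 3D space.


dx=16, dy=-3, dz=17
d = sqrt(256+9+289) = sqrt(554) = 23.5372

23.5372


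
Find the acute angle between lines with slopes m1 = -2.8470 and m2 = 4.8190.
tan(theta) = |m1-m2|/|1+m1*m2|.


m1-m2 = -7.666
1+m1*m2 = -12.719693
tan(theta) = |-7.666/(-12.719693)| = 0.602688
theta = arctan(|-7.666/(-12.719693)|) = 31.0768 degrees (acute angle)

31.0768 degrees


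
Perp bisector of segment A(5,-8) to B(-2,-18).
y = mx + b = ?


Midpoint = (1.5, -13)
Slope of AB = dy/dx = -10/(-7) = 1.4286
Perp slope = -dx/dy = -7/10 = -0.7000
b = My - (perp slope)*Mx = -13 + (-7*1.5)/(-10) = -13 + 1.0500 = -11.9500

y = -0.7000x - 11.9500


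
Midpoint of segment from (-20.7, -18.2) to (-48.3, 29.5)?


Mx = (-20.7 - 48.3)/2 = -69.0/2 = -34.5000
My = (-18.2 + 29.5)/2 = 11.3/2 = 5.6500

(-34.5000, 5.6500)


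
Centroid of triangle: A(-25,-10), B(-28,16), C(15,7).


Gx = (-25- 28+15)/3 = -38/3 = -12.6667
Gy = (-10+16+7)/3 = 13/3 = 4.3333

G = (-12.6667, 4.3333)


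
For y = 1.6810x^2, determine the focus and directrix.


a = 1.6810
1/(4a) = 0.1487
Focus = (0, 0.1487)
Directrix: y = -0.1487

Focus = (0, 0.1487), Directrix: y = -0.1487


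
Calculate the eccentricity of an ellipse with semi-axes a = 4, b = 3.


c = sqrt(16-9) = sqrt(7) = 2.6458
e = c/a = sqrt(7)/4 = 0.6614

e = 0.6614


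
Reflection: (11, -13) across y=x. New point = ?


Reflection rule for y=x: (y, x)
(11, -13) -> (-13, 11)

(-13, 11)


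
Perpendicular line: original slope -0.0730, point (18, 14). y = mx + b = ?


Perpendicular slope = -1/m1 = -1/(-0.0730) = 13.6986
b2 = y0 - m2*x0 = 14 + 18/(-0.0730) = 14 - 246.5753 = -232.5753

y = 13.6986x - 232.5753


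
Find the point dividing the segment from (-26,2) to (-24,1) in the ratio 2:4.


Px = (2*(-24) + 4*(-26))/6 = -152/6 = -25.3333
Py = (2*1 + 4*2)/6 = 10/6 = 1.6667

P = (-25.3333, 1.6667)


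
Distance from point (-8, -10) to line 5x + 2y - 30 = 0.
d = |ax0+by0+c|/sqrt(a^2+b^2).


|5*(-8) + 2*(-10) - 30| = |-90| = 90
sqrt(25 + 4) = sqrt(29) = 5.3852
d = 90/sqrt(29) = 16.7126

16.7126


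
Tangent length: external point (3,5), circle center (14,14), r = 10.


d = sqrt((3-14)^2 + (5-14)^2) = sqrt(121+81) = 14.2127
L = sqrt(202.0000 - 100) = sqrt(102.0000) = 10.0995

10.0995


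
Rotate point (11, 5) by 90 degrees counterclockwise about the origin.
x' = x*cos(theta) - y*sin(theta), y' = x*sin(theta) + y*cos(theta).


cos(90) = 0, sin(90) = 1
x' = 11*0 - 5*1 = -5
y' = 11*1 + 5*0 = 11

(-5, 11)


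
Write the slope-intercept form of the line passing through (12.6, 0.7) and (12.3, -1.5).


m = (-2.2)/(-0.3) = 7.3333
b = y1 - m*x1 = 0.7 - (-2.2*12.6)/(-0.3) = 0.7 - 92.4000 = -91.7000

y = 7.3333x - 91.7000


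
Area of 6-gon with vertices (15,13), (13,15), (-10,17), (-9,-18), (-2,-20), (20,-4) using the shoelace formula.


sum(xi*y_{i+1}) = 15*15 + 13*17 - 10*(-18) - 9*(-20) - 2*(-4) + 20*13 = 1074
sum(yi*x_{i+1}) = 13*13 + 15*(-10) + 17*(-9) - 18*(-2) - 20*20 - 4*15 = -558
Area = |1074 + 558|/2 = 1632/2 = 816.0000

816.0000 sq units


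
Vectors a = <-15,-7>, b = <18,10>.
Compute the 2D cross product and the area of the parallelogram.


cross = -15*10 + 7*18 = -150 + 126 = -24
Parallelogram area = |-24| = 24

cross = -24, parallelogram area = 24


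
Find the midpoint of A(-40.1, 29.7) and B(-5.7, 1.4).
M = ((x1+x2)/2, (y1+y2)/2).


Mx = (-40.1 - 5.7)/2 = -45.8/2 = -22.9000
My = (29.7 + 1.4)/2 = 31.1/2 = 15.5500

(-22.9000, 15.5500)


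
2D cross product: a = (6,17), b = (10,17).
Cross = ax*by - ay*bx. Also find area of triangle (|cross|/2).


cross = 6*17 - 17*10 = 102 - 170 = -68
Triangle area = |-68|/2 = 68/2 = 34.0000

cross = -68, triangle area = 34.0000


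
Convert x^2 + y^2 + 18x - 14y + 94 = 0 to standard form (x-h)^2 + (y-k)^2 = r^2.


h = -D/2 = -18/2 = -9
k = -E/2 = 14/2 = 7
r^2 = h^2 + k^2 - F = 81 + 49 - 94 = 36
r = 6

Center (-9, 7), radius = 6


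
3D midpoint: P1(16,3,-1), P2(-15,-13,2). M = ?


Mx = (16- 15)/2 = 0.5000
My = (3- 13)/2 = -5.0000
Mz = (-1+2)/2 = 0.5000

M = (0.5000, -5.0000, 0.5000)


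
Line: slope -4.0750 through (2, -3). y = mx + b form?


y + 3 = -4.0750(x - 2)
y = -4.0750x - 3 + 4.0750*2
y = -4.0750x + 5.1500

y = -4.0750x + 5.1500


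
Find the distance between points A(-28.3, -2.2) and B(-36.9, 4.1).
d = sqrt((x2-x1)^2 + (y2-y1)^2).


dx = -36.9 + 28.3 = -8.6
dy = 4.1 + 2.2 = 6.3
d = sqrt(73.96 + 39.69) = sqrt(113.65) = 10.6607

10.6607


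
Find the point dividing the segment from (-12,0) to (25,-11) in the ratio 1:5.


Px = (1*25 + 5*(-12))/6 = -35/6 = -5.8333
Py = (1*(-11) + 5*0)/6 = -11/6 = -1.8333

P = (-5.8333, -1.8333)


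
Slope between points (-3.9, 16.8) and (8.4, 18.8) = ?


dy = 18.8 - 16.8 = 2.0
dx = 8.4 + 3.9 = 12.3
m = 2.0/12.3 = 0.1626

m = 0.1626


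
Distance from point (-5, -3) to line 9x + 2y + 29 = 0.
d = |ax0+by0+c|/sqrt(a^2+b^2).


|9*(-5) + 2*(-3) + 29| = |-22| = 22
sqrt(81 + 4) = sqrt(85) = 9.2195
d = 22/sqrt(85) = 2.3862

2.3862


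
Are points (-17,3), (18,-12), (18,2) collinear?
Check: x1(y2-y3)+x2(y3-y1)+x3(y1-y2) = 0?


-17*(-12-2) + 18*(2-3) + 18*(3+ 12)
= 238 - 18 + 270 = 490

No, not collinear (determinant = 490)


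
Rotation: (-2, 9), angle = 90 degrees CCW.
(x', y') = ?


cos(90) = 0, sin(90) = 1
x' = -2*0 - 9*1 = -9
y' = -2*1 + 9*0 = -2

(-9, -2)


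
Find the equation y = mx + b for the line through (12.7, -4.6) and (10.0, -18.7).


m = (-14.1)/(-2.7) = 5.2222
b = y1 - m*x1 = -4.6 - (-14.1*12.7)/(-2.7) = -4.6 - 66.3222 = -70.9222

y = 5.2222x - 70.9222


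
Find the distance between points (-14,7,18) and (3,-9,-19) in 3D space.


dx=17, dy=-16, dz=-37
d = sqrt(289+256+1369) = sqrt(1914) = 43.7493

43.7493


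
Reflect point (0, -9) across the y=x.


Reflection rule for y=x: (y, x)
(0, -9) -> (-9, 0)

(-9, 0)


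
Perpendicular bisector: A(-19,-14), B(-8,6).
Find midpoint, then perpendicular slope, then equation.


Midpoint = (-13.5, -4)
Slope of AB = dy/dx = 20/11 = 1.8182
Perp slope = -dx/dy = -11/20 = -0.5500
b = My - (perp slope)*Mx = -4 + (11*(-13.5))/20 = -4 - 7.4250 = -11.4250

y = -0.5500x - 11.4250


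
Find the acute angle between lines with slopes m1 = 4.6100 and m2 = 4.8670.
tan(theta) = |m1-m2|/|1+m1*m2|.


m1-m2 = -0.257
1+m1*m2 = 23.43687
tan(theta) = |-0.257/23.43687| = 0.010966
theta = arctan(|-0.257/23.43687|) = 0.6283 degrees (acute angle)

0.6283 degrees


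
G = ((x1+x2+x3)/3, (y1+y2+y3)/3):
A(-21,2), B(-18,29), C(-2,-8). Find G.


Gx = (-21- 18- 2)/3 = -41/3 = -13.6667
Gy = (2+29- 8)/3 = 23/3 = 7.6667

G = (-13.6667, 7.6667)


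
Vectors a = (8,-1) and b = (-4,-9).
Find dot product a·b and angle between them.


a·b = 8*(-4) - 1*(-9) = -32 + 9 = -23
|a| = sqrt(64+1) = 8.0623
|b| = sqrt(16+81) = 9.8489
cos(theta) = -23/(sqrt(65)*sqrt(97)) = -23/sqrt(6305) = -0.289658
theta = arccos(-23/sqrt(6305)) = 106.8375 degrees

a·b = -23, theta = 106.8375 deg


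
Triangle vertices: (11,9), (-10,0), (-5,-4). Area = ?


11*(0+ 4) = 44
-10*(-4-9) = 130
-5*(9-0) = -45
sum = 129
Area = |129|/2 = 64.5000

64.5000 sq units


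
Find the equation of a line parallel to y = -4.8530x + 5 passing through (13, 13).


Parallel lines have equal slopes.
m2 = -4.8530
b2 = 13 + 4.8530*13 = 76.0890

y = -4.8530x + 76.0890


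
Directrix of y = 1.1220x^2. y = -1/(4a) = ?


a = 1.1220
1/(4a) = 0.2228
directrix: y = -0.2228 = -0.2228

y = -0.2228


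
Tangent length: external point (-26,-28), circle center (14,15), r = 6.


d = sqrt((-26-14)^2 + (-28-15)^2) = sqrt(1600+1849) = 58.7282
L = sqrt(3449.0000 - 36) = sqrt(3413.0000) = 58.4209

58.4209


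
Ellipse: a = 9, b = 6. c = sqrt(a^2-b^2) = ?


c^2 = 9^2 - 6^2 = 81 - 36 = 45
c = sqrt(45) = 6.7082

c = 6.7082


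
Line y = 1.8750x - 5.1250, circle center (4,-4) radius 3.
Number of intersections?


Substitute y = 1.8750x - 5.1250: (x-4)^2 + (1.8750x- 5.1250+ 4)^2 = 9
Expand to Ax^2 + Bx + C = 0, where b-k = -1.125
A = 1+m^2 = 4.515625
B = 2(m(b-k) - h) = 2(1.8750*(-1.125) - 4) = -12.21875
C = h^2 + (b-k)^2 - r^2 = 16 + 1.265625 - 9 = 8.265625
disc = B^2-4AC = 149.2979 - 149.2979 = 0
disc = 0

1 intersection point (tangent)


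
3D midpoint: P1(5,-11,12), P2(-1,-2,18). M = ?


Mx = (5- 1)/2 = 2.0000
My = (-11- 2)/2 = -6.5000
Mz = (12+18)/2 = 15.0000

M = (2.0000, -6.5000, 15.0000)


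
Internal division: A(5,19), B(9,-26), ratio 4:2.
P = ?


Px = (4*9 + 2*5)/6 = 46/6 = 7.6667
Py = (4*(-26) + 2*19)/6 = -66/6 = -11.0000

P = (7.6667, -11.0000)


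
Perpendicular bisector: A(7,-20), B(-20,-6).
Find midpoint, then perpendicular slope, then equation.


Midpoint = (-6.5, -13)
Slope of AB = dy/dx = 14/(-27) = -0.5185
Perp slope = -dx/dy = 27/14 = 1.9286
b = My - (perp slope)*Mx = -13 + (-27*(-6.5))/14 = -13 + 12.5357 = -0.4643

y = 1.9286x - 0.4643


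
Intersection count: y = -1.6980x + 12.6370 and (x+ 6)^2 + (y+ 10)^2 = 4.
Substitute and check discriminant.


Substitute y = -1.6980x + 12.6370: (x+ 6)^2 + (-1.6980x+12.6370+ 10)^2 = 4
Expand to Ax^2 + Bx + C = 0, where b-k = 22.637
A = 1+m^2 = 3.883204
B = 2(m(b-k) - h) = 2(-1.6980*22.637 + 6) = -64.875252
C = h^2 + (b-k)^2 - r^2 = 36 + 512.433769 - 4 = 544.433769
disc = B^2-4AC = 4208.7983 - 8456.5896 = -4247.7913
disc < 0

0 intersection points


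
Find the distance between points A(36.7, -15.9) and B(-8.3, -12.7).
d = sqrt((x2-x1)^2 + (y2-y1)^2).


dx = -8.3 - 36.7 = -45.0
dy = -12.7 + 15.9 = 3.2
d = sqrt(2025.0 + 10.24) = sqrt(2035.24) = 45.1136

45.1136


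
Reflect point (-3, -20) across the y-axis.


Reflection rule for y-axis: (-x, y)
(-3, -20) -> (3, -20)

(3, -20)


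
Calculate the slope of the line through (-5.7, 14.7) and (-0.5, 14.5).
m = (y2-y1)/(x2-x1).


dy = 14.5 - 14.7 = -0.2
dx = -0.5 + 5.7 = 5.2
m = -0.2/5.2 = -0.0385

m = -0.0385


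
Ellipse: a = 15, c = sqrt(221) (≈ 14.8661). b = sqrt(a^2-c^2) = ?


b^2 = 15^2 - (sqrt(221))^2 = 225 - 221 = 4
b = sqrt(4) = 2

b = 2


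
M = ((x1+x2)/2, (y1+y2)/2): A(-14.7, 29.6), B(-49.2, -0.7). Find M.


Mx = (-14.7 - 49.2)/2 = -63.9/2 = -31.9500
My = (29.6 - 0.7)/2 = 28.9/2 = 14.4500

(-31.9500, 14.4500)


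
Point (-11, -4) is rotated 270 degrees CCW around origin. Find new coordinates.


cos(270) = 0, sin(270) = -1
x' = -11*0 + 4*(-1) = -4
y' = -11*(-1) - 4*0 = 11

(-4, 11)


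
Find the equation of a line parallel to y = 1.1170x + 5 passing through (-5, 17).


Parallel lines have equal slopes.
m2 = 1.1170
b2 = 17 - 1.1170*(-5) = 22.5850

y = 1.1170x + 22.5850


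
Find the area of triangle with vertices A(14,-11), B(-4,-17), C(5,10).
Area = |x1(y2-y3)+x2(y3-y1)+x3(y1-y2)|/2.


14*(-17-10) = -378
-4*(10+ 11) = -84
5*(-11+ 17) = 30
sum = -432
Area = |-432|/2 = 216.0000

216.0000 sq units


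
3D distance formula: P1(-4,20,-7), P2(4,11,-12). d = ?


dx=8, dy=-9, dz=-5
d = sqrt(64+81+25) = sqrt(170) = 13.0384

13.0384


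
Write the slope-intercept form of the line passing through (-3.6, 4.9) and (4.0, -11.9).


m = (-16.8)/(7.6) = -2.2105
b = y1 - m*x1 = 4.9 - (-16.8*(-3.6))/(7.6) = 4.9 - 7.9579 = -3.0579

y = -2.2105x - 3.0579


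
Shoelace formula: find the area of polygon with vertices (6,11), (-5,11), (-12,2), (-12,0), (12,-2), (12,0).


sum(xi*y_{i+1}) = 6*11 - 5*2 - 12*0 - 12*(-2) + 12*0 + 12*11 = 212
sum(yi*x_{i+1}) = 11*(-5) + 11*(-12) + 2*(-12) + 0*12 - 2*12 + 0*6 = -235
Area = |212 + 235|/2 = 447/2 = 223.5000

223.5000 sq units


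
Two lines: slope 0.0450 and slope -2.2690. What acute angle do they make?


m1-m2 = 2.314
1+m1*m2 = 0.897895
tan(theta) = |2.314/0.897895| = 2.577139
theta = arctan(|2.314/0.897895|) = 68.7924 degrees (acute angle)

68.7924 degrees


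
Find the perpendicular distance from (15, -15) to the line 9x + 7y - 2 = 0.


|9*15 + 7*(-15) - 2| = |28| = 28
sqrt(81 + 49) = sqrt(130) = 11.4018
d = 28/sqrt(130) = 2.4558

2.4558


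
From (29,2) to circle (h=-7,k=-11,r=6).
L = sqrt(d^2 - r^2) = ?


d = sqrt((29+ 7)^2 + (2+ 11)^2) = sqrt(1296+169) = 38.2753
L = sqrt(1465.0000 - 36) = sqrt(1429.0000) = 37.8021

37.8021


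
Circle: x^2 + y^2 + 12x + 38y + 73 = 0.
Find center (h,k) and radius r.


h = -D/2 = -12/2 = -6
k = -E/2 = -38/2 = -19
r^2 = h^2 + k^2 - F = 36 + 361 - 73 = 324
r = 18

Center (-6, -19), radius = 18


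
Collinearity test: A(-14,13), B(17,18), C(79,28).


-14*(18-28) + 17*(28-13) + 79*(13-18)
= 140 + 255 - 395 = 0

Yes, collinear (determinant = 0)


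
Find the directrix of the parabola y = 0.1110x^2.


a = 0.1110
1/(4a) = 2.2523
directrix: y = -2.2523 = -2.2523

y = -2.2523


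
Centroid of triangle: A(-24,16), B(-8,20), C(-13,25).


Gx = (-24- 8- 13)/3 = -45/3 = -15.0000
Gy = (16+20+25)/3 = 61/3 = 20.3333

G = (-15.0000, 20.3333)


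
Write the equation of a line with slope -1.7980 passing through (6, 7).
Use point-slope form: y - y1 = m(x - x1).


y - 7 = -1.7980(x - 6)
y = -1.7980x + 7 + 1.7980*6
y = -1.7980x + 17.7880

y = -1.7980x + 17.7880


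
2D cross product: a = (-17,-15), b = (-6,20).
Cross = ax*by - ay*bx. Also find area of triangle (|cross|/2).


cross = -17*20 + 15*(-6) = -340 - 90 = -430
Triangle area = |-430|/2 = 430/2 = 215.0000

cross = -430, triangle area = 215.0000


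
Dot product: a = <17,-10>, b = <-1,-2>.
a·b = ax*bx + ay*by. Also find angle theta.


a·b = 17*(-1) - 10*(-2) = -17 + 20 = 3
|a| = sqrt(289+100) = 19.7231
|b| = sqrt(1+4) = 2.2361
cos(theta) = 3/(sqrt(389)*sqrt(5)) = 3/sqrt(1945) = 0.068024
theta = arccos(3/sqrt(1945)) = 86.0995 degrees

a·b = 3, theta = 86.0995 deg


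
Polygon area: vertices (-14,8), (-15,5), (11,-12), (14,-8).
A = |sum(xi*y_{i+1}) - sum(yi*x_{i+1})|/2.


sum(xi*y_{i+1}) = -14*5 - 15*(-12) + 11*(-8) + 14*8 = 134
sum(yi*x_{i+1}) = 8*(-15) + 5*11 - 12*14 - 8*(-14) = -121
Area = |134 + 121|/2 = 255/2 = 127.5000

127.5000 sq units


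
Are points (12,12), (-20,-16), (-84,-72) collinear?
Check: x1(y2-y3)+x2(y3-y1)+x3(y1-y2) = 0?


12*(-16+ 72) - 20*(-72-12) - 84*(12+ 16)
= 672 + 1680 - 2352 = 0

Yes, collinear (determinant = 0)


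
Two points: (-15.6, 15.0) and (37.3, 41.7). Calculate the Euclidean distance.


dx = 37.3 + 15.6 = 52.9
dy = 41.7 - 15.0 = 26.7
d = sqrt(2798.41 + 712.89) = sqrt(3511.3) = 59.2562

59.2562


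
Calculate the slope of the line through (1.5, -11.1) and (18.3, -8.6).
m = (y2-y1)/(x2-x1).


dy = -8.6 + 11.1 = 2.5
dx = 18.3 - 1.5 = 16.8
m = 2.5/16.8 = 0.1488

m = 0.1488


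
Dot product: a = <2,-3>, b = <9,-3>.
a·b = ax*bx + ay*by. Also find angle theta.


a·b = 2*9 - 3*(-3) = 18 + 9 = 27
|a| = sqrt(4+9) = 3.6056
|b| = sqrt(81+9) = 9.4868
cos(theta) = 27/(sqrt(13)*sqrt(90)) = 27/sqrt(1170) = 0.789352
theta = arccos(27/sqrt(1170)) = 37.8750 degrees

a·b = 27, theta = 37.8750 deg


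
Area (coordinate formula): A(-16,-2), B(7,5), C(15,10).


-16*(5-10) = 80
7*(10+ 2) = 84
15*(-2-5) = -105
sum = 59
Area = |59|/2 = 29.5000

29.5000 sq units


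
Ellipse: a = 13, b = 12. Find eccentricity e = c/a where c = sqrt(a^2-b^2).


c = sqrt(169-144) = sqrt(25) = 5.0000
e = c/a = 5/13 = 0.3846

e = 0.3846


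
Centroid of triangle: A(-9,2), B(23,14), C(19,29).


Gx = (-9+23+19)/3 = 33/3 = 11.0000
Gy = (2+14+29)/3 = 45/3 = 15.0000

G = (11.0000, 15.0000)


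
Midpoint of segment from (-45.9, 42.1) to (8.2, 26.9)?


Mx = (-45.9 + 8.2)/2 = -37.7/2 = -18.8500
My = (42.1 + 26.9)/2 = 69.0/2 = 34.5000

(-18.8500, 34.5000)


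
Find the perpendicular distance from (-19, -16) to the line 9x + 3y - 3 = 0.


|9*(-19) + 3*(-16) - 3| = |-222| = 222
sqrt(81 + 9) = sqrt(90) = 9.4868
d = 222/sqrt(90) = 23.4009

23.4009


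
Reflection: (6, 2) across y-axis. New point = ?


Reflection rule for y-axis: (-x, y)
(6, 2) -> (-6, 2)

(-6, 2)


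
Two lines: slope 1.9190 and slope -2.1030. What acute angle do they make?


m1-m2 = 4.022
1+m1*m2 = -3.035657
tan(theta) = |4.022/(-3.035657)| = 1.324919
theta = arctan(|4.022/(-3.035657)|) = 52.9558 degrees (acute angle)

52.9558 degrees


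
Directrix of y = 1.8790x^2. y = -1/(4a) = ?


a = 1.8790
1/(4a) = 0.1330
directrix: y = -0.1330 = -0.1330

y = -0.1330


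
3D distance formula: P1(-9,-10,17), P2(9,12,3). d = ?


dx=18, dy=22, dz=-14
d = sqrt(324+484+196) = sqrt(1004) = 31.6860

31.6860


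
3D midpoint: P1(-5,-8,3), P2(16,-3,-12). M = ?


Mx = (-5+16)/2 = 5.5000
My = (-8- 3)/2 = -5.5000
Mz = (3- 12)/2 = -4.5000

M = (5.5000, -5.5000, -4.5000)


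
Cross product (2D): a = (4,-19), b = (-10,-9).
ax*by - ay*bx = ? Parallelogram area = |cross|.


cross = 4*(-9) + 19*(-10) = -36 - 190 = -226
Parallelogram area = |-226| = 226

cross = -226, parallelogram area = 226


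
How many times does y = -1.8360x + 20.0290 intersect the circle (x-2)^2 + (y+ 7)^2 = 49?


Substitute y = -1.8360x + 20.0290: (x-2)^2 + (-1.8360x+20.0290+ 7)^2 = 49
Expand to Ax^2 + Bx + C = 0, where b-k = 27.029
A = 1+m^2 = 4.370896
B = 2(m(b-k) - h) = 2(-1.8360*27.029 - 2) = -103.250488
C = h^2 + (b-k)^2 - r^2 = 4 + 730.566841 - 49 = 685.566841
disc = B^2-4AC = 10660.6633 - 11986.1655 = -1325.5022
disc < 0

0 intersection points


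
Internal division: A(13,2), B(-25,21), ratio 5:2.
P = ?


Px = (5*(-25) + 2*13)/7 = -99/7 = -14.1429
Py = (5*21 + 2*2)/7 = 109/7 = 15.5714

P = (-14.1429, 15.5714)


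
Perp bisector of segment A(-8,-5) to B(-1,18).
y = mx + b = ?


Midpoint = (-4.5, 6.5)
Slope of AB = dy/dx = 23/7 = 3.2857
Perp slope = -dx/dy = -7/23 = -0.3043
b = My - (perp slope)*Mx = 6.5 + (7*(-4.5))/23 = 6.5 - 1.3696 = 5.1304

y = -0.3043x + 5.1304


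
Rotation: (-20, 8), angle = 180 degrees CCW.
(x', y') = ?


cos(180) = -1, sin(180) = 0
x' = -20*(-1) - 8*0 = 20
y' = -20*0 + 8*(-1) = -8

(20, -8)


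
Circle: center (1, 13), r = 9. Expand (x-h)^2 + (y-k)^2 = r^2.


(x-1)^2 + (y-13)^2 = 9^2
D = -2h = -2, E = -2k = -26
F = h^2+k^2-r^2 = 1+169-81 = 89

x^2 + y^2 - 2x - 26y + 89 = 0


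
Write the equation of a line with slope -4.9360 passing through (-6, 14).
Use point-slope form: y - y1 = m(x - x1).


y - 14 = -4.9360(x + 6)
y = -4.9360x + 14 + 4.9360*(-6)
y = -4.9360x - 15.6160

y = -4.9360x - 15.6160


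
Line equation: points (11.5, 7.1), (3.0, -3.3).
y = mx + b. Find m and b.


m = (-10.4)/(-8.5) = 1.2235
b = y1 - m*x1 = 7.1 - (-10.4*11.5)/(-8.5) = 7.1 - 14.0706 = -6.9706

y = 1.2235x - 6.9706


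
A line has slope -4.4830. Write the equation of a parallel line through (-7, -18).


Parallel lines have equal slopes.
m2 = -4.4830
b2 = -18 + 4.4830*(-7) = -49.3810

y = -4.4830x - 49.3810


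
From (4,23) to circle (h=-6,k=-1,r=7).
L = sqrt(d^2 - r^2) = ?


d = sqrt((4+ 6)^2 + (23+ 1)^2) = sqrt(100+576) = 26.0000
L = sqrt(676.0000 - 49) = sqrt(627.0000) = 25.0400

25.0400


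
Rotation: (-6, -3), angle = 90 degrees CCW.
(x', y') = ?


cos(90) = 0, sin(90) = 1
x' = -6*0 + 3*1 = 3
y' = -6*1 - 3*0 = -6

(3, -6)


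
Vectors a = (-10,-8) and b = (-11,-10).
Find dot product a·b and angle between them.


a·b = -10*(-11) - 8*(-10) = 110 + 80 = 190
|a| = sqrt(100+64) = 12.8062
|b| = sqrt(121+100) = 14.8661
cos(theta) = 190/(sqrt(164)*sqrt(221)) = 190/sqrt(36244) = 0.998011
theta = arccos(190/sqrt(36244)) = 3.6139 degrees

a·b = 190, theta = 3.6139 deg


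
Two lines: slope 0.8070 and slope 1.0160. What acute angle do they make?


m1-m2 = -0.209
1+m1*m2 = 1.819912
tan(theta) = |-0.209/1.819912| = 0.114841
theta = arctan(|-0.209/1.819912|) = 6.5512 degrees (acute angle)

6.5512 degrees


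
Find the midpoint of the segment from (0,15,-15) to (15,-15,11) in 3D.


Mx = (0+15)/2 = 7.5000
My = (15- 15)/2 = 0
Mz = (-15+11)/2 = -2.0000

M = (7.5000, 0, -2.0000)


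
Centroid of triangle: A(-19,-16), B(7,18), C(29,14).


Gx = (-19+7+29)/3 = 17/3 = 5.6667
Gy = (-16+18+14)/3 = 16/3 = 5.3333

G = (5.6667, 5.3333)


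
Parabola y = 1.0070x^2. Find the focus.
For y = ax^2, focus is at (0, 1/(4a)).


a = 1.0070
4a = 4.0280
focus = (0, 1/4.0280) = (0, 0.2483)

Focus = (0, 0.2483)


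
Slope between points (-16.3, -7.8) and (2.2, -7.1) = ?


dy = -7.1 + 7.8 = 0.7
dx = 2.2 + 16.3 = 18.5
m = 0.7/18.5 = 0.0378

m = 0.0378


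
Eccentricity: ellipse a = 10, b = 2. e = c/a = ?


c = sqrt(100-4) = sqrt(96) = 9.7980
e = c/a = sqrt(96)/10 = 0.9798

e = 0.9798


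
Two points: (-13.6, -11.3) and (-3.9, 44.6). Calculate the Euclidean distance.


dx = -3.9 + 13.6 = 9.7
dy = 44.6 + 11.3 = 55.9
d = sqrt(94.09 + 3124.81) = sqrt(3218.9) = 56.7354

56.7354


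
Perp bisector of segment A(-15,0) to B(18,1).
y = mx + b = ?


Midpoint = (1.5, 0.5)
Slope of AB = dy/dx = 1/33 = 0.0303
Perp slope = -dx/dy = -33/1 = -33.0000
b = My - (perp slope)*Mx = 0.5 + (33*1.5)/1 = 0.5 + 49.5000 = 50.0000

y = -33.0000x + 50.0000


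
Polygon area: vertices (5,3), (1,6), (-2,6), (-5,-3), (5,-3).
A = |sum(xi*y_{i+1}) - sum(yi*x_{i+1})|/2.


sum(xi*y_{i+1}) = 5*6 + 1*6 - 2*(-3) - 5*(-3) + 5*3 = 72
sum(yi*x_{i+1}) = 3*1 + 6*(-2) + 6*(-5) - 3*5 - 3*5 = -69
Area = |72 + 69|/2 = 141/2 = 70.5000

70.5000 sq units


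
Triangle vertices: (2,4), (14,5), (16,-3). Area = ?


2*(5+ 3) = 16
14*(-3-4) = -98
16*(4-5) = -16
sum = -98
Area = |-98|/2 = 49.0000

49.0000 sq units


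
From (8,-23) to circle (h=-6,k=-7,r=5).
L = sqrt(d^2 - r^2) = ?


d = sqrt((8+ 6)^2 + (-23+ 7)^2) = sqrt(196+256) = 21.2603
L = sqrt(452.0000 - 25) = sqrt(427.0000) = 20.6640

20.6640


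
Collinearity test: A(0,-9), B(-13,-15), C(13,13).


0*(-15-13) - 13*(13+ 9) + 13*(-9+ 15)
= 0 - 286 + 78 = -208

No, not collinear (determinant = -208)


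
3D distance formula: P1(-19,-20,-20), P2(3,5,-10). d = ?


dx=22, dy=25, dz=10
d = sqrt(484+625+100) = sqrt(1209) = 34.7707

34.7707


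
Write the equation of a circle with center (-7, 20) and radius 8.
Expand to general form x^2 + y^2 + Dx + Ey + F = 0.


(x+ 7)^2 + (y-20)^2 = 8^2
D = -2h = 14, E = -2k = -40
F = h^2+k^2-r^2 = 49+400-64 = 385

x^2 + y^2 + 14x - 40y + 385 = 0


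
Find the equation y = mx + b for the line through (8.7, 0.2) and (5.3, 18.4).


m = (18.2)/(-3.4) = -5.3529
b = y1 - m*x1 = 0.2 - (18.2*8.7)/(-3.4) = 0.2 + 46.5706 = 46.7706

y = -5.3529x + 46.7706


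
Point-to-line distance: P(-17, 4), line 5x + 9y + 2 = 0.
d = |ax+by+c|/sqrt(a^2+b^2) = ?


|5*(-17) + 9*4 + 2| = |-47| = 47
sqrt(25 + 81) = sqrt(106) = 10.2956
d = 47/sqrt(106) = 4.5650

4.5650


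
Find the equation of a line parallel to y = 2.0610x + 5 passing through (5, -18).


Parallel lines have equal slopes.
m2 = 2.0610
b2 = -18 - 2.0610*5 = -28.3050

y = 2.0610x - 28.3050


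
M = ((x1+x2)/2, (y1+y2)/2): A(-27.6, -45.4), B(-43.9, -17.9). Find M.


Mx = (-27.6 - 43.9)/2 = -71.5/2 = -35.7500
My = (-45.4 - 17.9)/2 = -63.3/2 = -31.6500

(-35.7500, -31.6500)


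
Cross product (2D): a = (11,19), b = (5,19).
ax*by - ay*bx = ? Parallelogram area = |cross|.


cross = 11*19 - 19*5 = 209 - 95 = 114
Parallelogram area = |114| = 114

cross = 114, parallelogram area = 114


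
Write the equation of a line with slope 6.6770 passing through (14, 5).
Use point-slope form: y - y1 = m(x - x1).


y - 5 = 6.6770(x - 14)
y = 6.6770x + 5 - 6.6770*14
y = 6.6770x - 88.4780

y = 6.6770x - 88.4780


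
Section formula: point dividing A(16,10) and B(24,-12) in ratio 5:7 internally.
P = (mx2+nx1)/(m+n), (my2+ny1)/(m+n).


Px = (5*24 + 7*16)/12 = 232/12 = 19.3333
Py = (5*(-12) + 7*10)/12 = 10/12 = 0.8333

P = (19.3333, 0.8333)


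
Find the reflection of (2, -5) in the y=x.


Reflection rule for y=x: (y, x)
(2, -5) -> (-5, 2)

(-5, 2)


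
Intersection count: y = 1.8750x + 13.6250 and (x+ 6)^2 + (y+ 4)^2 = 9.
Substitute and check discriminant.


Substitute y = 1.8750x + 13.6250: (x+ 6)^2 + (1.8750x+13.6250+ 4)^2 = 9
Expand to Ax^2 + Bx + C = 0, where b-k = 17.625
A = 1+m^2 = 4.515625
B = 2(m(b-k) - h) = 2(1.8750*17.625 + 6) = 78.09375
C = h^2 + (b-k)^2 - r^2 = 36 + 310.640625 - 9 = 337.640625
disc = B^2-4AC = 6098.6338 - 6098.6338 = 0
disc = 0

1 intersection point (tangent)


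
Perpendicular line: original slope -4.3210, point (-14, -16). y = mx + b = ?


Perpendicular slope = -1/m1 = -1/(-4.3210) = 0.2314
b2 = y0 - m2*x0 = -16 - 14/(-4.3210) = -16 + 3.2400 = -12.7600

y = 0.2314x - 12.7600


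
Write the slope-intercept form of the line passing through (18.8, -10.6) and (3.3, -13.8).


m = (-3.2)/(-15.5) = 0.2065
b = y1 - m*x1 = -10.6 - (-3.2*18.8)/(-15.5) = -10.6 - 3.8813 = -14.4813

y = 0.2065x - 14.4813


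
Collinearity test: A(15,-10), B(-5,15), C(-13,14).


15*(15-14) - 5*(14+ 10) - 13*(-10-15)
= 15 - 120 + 325 = 220

No, not collinear (determinant = 220)


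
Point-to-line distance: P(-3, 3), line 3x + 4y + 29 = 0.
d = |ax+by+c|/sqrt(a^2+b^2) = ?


|3*(-3) + 4*3 + 29| = |32| = 32
sqrt(9 + 16) = sqrt(25) = 5.0000
d = 32/sqrt(25) = 6.4000

6.4000


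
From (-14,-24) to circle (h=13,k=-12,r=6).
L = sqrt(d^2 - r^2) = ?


d = sqrt((-14-13)^2 + (-24+ 12)^2) = sqrt(729+144) = 29.5466
L = sqrt(873.0000 - 36) = sqrt(837.0000) = 28.9310

28.9310


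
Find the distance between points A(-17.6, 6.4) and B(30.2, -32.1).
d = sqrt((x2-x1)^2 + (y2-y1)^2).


dx = 30.2 + 17.6 = 47.8
dy = -32.1 - 6.4 = -38.5
d = sqrt(2284.84 + 1482.25) = sqrt(3767.09) = 61.3766

61.3766


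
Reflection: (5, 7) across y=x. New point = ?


Reflection rule for y=x: (y, x)
(5, 7) -> (7, 5)

(7, 5)


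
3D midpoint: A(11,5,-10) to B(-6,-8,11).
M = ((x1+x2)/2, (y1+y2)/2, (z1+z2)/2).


Mx = (11- 6)/2 = 2.5000
My = (5- 8)/2 = -1.5000
Mz = (-10+11)/2 = 0.5000

M = (2.5000, -1.5000, 0.5000)


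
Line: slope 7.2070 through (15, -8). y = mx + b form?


y + 8 = 7.2070(x - 15)
y = 7.2070x - 8 - 7.2070*15
y = 7.2070x - 116.1050

y = 7.2070x - 116.1050


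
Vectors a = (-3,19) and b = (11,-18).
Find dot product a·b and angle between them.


a·b = -3*11 + 19*(-18) = -33 - 342 = -375
|a| = sqrt(9+361) = 19.2354
|b| = sqrt(121+324) = 21.0950
cos(theta) = -375/(sqrt(370)*sqrt(445)) = -375/sqrt(164650) = -0.924167
theta = arccos(-375/sqrt(164650)) = 157.5431 degrees

a·b = -375, theta = 157.5431 deg


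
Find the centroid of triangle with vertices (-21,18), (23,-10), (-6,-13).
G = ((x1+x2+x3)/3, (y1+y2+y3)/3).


Gx = (-21+23- 6)/3 = -4/3 = -1.3333
Gy = (18- 10- 13)/3 = -5/3 = -1.6667

G = (-1.3333, -1.6667)


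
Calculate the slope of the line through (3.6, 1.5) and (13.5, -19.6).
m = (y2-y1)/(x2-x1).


dy = -19.6 - 1.5 = -21.1
dx = 13.5 - 3.6 = 9.9
m = -21.1/9.9 = -2.1313

m = -2.1313


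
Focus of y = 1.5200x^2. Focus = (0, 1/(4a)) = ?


a = 1.5200
4a = 6.0800
focus = (0, 1/6.0800) = (0, 0.1645)

Focus = (0, 0.1645)


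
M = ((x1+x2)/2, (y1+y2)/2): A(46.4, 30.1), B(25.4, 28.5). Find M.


Mx = (46.4 + 25.4)/2 = 71.8/2 = 35.9000
My = (30.1 + 28.5)/2 = 58.6/2 = 29.3000

(35.9000, 29.3000)


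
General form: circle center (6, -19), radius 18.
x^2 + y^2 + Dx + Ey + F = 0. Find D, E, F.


(x-6)^2 + (y+ 19)^2 = 18^2
D = -2h = -12, E = -2k = 38
F = h^2+k^2-r^2 = 36+361-324 = 73

D = -12, E = 38, F = 73


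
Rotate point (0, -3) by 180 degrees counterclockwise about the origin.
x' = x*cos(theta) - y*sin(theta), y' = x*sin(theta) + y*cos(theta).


cos(180) = -1, sin(180) = 0
x' = 0*(-1) + 3*0 = 0
y' = 0*0 - 3*(-1) = 3

(0, 3)


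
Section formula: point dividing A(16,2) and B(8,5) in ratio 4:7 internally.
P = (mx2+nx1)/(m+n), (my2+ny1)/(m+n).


Px = (4*8 + 7*16)/11 = 144/11 = 13.0909
Py = (4*5 + 7*2)/11 = 34/11 = 3.0909

P = (13.0909, 3.0909)


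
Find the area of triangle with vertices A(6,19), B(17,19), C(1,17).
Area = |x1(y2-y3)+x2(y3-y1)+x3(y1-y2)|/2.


6*(19-17) = 12
17*(17-19) = -34
1*(19-19) = 0
sum = -22
Area = |-22|/2 = 11.0000

11.0000 sq units


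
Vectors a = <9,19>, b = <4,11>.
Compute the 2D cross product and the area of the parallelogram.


cross = 9*11 - 19*4 = 99 - 76 = 23
Parallelogram area = |23| = 23

cross = 23, parallelogram area = 23


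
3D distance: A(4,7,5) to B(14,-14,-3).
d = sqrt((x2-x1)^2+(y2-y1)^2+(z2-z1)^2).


dx=10, dy=-21, dz=-8
d = sqrt(100+441+64) = sqrt(605) = 24.5967

24.5967


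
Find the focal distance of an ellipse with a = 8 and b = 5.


c^2 = 8^2 - 5^2 = 64 - 25 = 39
c = sqrt(39) = 6.2450

c = 6.2450


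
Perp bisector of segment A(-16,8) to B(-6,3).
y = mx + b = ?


Midpoint = (-11, 5.5)
Slope of AB = dy/dx = -5/10 = -0.5000
Perp slope = -dx/dy = 10/5 = 2.0000
b = My - (perp slope)*Mx = 5.5 + (10*(-11))/(-5) = 5.5 + 22.0000 = 27.5000

y = 2.0000x + 27.5000


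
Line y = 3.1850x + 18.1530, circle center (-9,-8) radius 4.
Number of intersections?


Substitute y = 3.1850x + 18.1530: (x+ 9)^2 + (3.1850x+18.1530+ 8)^2 = 16
Expand to Ax^2 + Bx + C = 0, where b-k = 26.153
A = 1+m^2 = 11.144225
B = 2(m(b-k) - h) = 2(3.1850*26.153 + 9) = 184.59461
C = h^2 + (b-k)^2 - r^2 = 81 + 683.979409 - 16 = 748.979409
disc = B^2-4AC = 34075.1700 - 33387.1802 = 687.9898
disc > 0

2 intersection points


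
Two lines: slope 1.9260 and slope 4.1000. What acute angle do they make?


m1-m2 = -2.174
1+m1*m2 = 8.8966
tan(theta) = |-2.174/8.8966| = 0.244363
theta = arctan(|-2.174/8.8966|) = 13.7319 degrees (acute angle)

13.7319 degrees


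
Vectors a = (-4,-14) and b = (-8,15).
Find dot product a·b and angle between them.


a·b = -4*(-8) - 14*15 = 32 - 210 = -178
|a| = sqrt(16+196) = 14.5602
|b| = sqrt(64+225) = 17.0000
cos(theta) = -178/(sqrt(212)*sqrt(289)) = -178/sqrt(61268) = -0.719123
theta = arccos(-178/sqrt(61268)) = 135.9821 degrees

a·b = -178, theta = 135.9821 deg


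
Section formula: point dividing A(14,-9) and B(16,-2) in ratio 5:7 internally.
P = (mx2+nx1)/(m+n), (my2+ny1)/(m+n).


Px = (5*16 + 7*14)/12 = 178/12 = 14.8333
Py = (5*(-2) + 7*(-9))/12 = -73/12 = -6.0833

P = (14.8333, -6.0833)


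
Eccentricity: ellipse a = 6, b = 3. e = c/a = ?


c = sqrt(36-9) = sqrt(27) = 5.1962
e = c/a = sqrt(27)/6 = 0.8660

e = 0.8660


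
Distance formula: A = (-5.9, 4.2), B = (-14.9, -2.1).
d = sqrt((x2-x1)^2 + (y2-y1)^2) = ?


dx = -14.9 + 5.9 = -9.0
dy = -2.1 - 4.2 = -6.3
d = sqrt(81.0 + 39.69) = sqrt(120.69) = 10.9859

10.9859


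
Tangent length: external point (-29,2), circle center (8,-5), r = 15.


d = sqrt((-29-8)^2 + (2+ 5)^2) = sqrt(1369+49) = 37.6563
L = sqrt(1418.0000 - 225) = sqrt(1193.0000) = 34.5398

34.5398


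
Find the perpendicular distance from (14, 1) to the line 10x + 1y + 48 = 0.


|10*14 + 1*1 + 48| = |189| = 189
sqrt(100 + 1) = sqrt(101) = 10.0499
d = 189/sqrt(101) = 18.8062

18.8062


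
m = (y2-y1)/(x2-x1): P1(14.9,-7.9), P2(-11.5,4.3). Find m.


dy = 4.3 + 7.9 = 12.2
dx = -11.5 - 14.9 = -26.4
m = 12.2/(-26.4) = -0.4621

m = -0.4621


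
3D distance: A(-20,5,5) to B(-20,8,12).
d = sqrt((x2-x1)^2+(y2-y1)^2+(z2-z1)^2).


dx=0, dy=3, dz=7
d = sqrt(0+9+49) = sqrt(58) = 7.6158

7.6158


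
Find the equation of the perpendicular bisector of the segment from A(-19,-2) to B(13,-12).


Midpoint = (-3, -7)
Slope of AB = dy/dx = -10/32 = -0.3125
Perp slope = -dx/dy = 32/10 = 3.2000
b = My - (perp slope)*Mx = -7 + (32*(-3))/(-10) = -7 + 9.6000 = 2.6000

y = 3.2000x + 2.6000


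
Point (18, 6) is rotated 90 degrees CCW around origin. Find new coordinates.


cos(90) = 0, sin(90) = 1
x' = 18*0 - 6*1 = -6
y' = 18*1 + 6*0 = 18

(-6, 18)


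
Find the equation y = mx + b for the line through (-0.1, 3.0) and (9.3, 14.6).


m = (11.6)/(9.4) = 1.2340
b = y1 - m*x1 = 3.0 - (11.6*(-0.1))/(9.4) = 3.0 + 0.1234 = 3.1234

y = 1.2340x + 3.1234


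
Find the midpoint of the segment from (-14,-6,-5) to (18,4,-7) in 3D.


Mx = (-14+18)/2 = 2.0000
My = (-6+4)/2 = -1.0000
Mz = (-5- 7)/2 = -6.0000

M = (2.0000, -1.0000, -6.0000)


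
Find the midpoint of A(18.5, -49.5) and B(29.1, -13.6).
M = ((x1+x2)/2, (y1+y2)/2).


Mx = (18.5 + 29.1)/2 = 47.6/2 = 23.8000
My = (-49.5 - 13.6)/2 = -63.1/2 = -31.5500

(23.8000, -31.5500)


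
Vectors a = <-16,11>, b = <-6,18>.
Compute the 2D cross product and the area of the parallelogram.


cross = -16*18 - 11*(-6) = -288 + 66 = -222
Parallelogram area = |-222| = 222

cross = -222, parallelogram area = 222


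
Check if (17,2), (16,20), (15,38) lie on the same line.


17*(20-38) + 16*(38-2) + 15*(2-20)
= -306 + 576 - 270 = 0

Yes, collinear (determinant = 0)


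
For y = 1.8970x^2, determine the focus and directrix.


a = 1.8970
1/(4a) = 0.1318
Focus = (0, 0.1318)
Directrix: y = -0.1318

Focus = (0, 0.1318), Directrix: y = -0.1318


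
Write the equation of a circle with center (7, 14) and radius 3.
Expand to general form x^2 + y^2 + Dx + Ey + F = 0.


(x-7)^2 + (y-14)^2 = 3^2
D = -2h = -14, E = -2k = -28
F = h^2+k^2-r^2 = 49+196-9 = 236

x^2 + y^2 - 14x - 28y + 236 = 0


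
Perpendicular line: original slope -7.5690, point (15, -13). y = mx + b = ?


Perpendicular slope = -1/m1 = -1/(-7.5690) = 0.1321
b2 = y0 - m2*x0 = -13 + 15/(-7.5690) = -13 - 1.9818 = -14.9818

y = 0.1321x - 14.9818


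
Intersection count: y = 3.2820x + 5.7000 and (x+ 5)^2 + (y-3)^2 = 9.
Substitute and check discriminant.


Substitute y = 3.2820x + 5.7000: (x+ 5)^2 + (3.2820x+5.7000-3)^2 = 9
Expand to Ax^2 + Bx + C = 0, where b-k = 2.7
A = 1+m^2 = 11.771524
B = 2(m(b-k) - h) = 2(3.2820*2.7 + 5) = 27.7228
C = h^2 + (b-k)^2 - r^2 = 25 + 7.29 - 9 = 23.29
disc = B^2-4AC = 768.5536 - 1096.6352 = -328.0816
disc < 0

0 intersection points


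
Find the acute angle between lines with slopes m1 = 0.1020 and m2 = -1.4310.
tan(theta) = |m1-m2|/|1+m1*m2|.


m1-m2 = 1.533
1+m1*m2 = 0.854038
tan(theta) = |1.533/0.854038| = 1.795002
theta = arctan(|1.533/0.854038|) = 60.8777 degrees (acute angle)

60.8777 degrees


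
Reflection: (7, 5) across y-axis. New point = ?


Reflection rule for y-axis: (-x, y)
(7, 5) -> (-7, 5)

(-7, 5)


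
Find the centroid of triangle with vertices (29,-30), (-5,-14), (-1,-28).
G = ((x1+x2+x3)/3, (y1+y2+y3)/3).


Gx = (29- 5- 1)/3 = 23/3 = 7.6667
Gy = (-30- 14- 28)/3 = -72/3 = -24.0000

G = (7.6667, -24.0000)


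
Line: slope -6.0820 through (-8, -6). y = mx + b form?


y + 6 = -6.0820(x + 8)
y = -6.0820x - 6 + 6.0820*(-8)
y = -6.0820x - 54.6560

y = -6.0820x - 54.6560


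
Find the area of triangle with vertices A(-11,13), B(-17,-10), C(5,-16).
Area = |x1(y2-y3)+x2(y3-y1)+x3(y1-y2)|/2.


-11*(-10+ 16) = -66
-17*(-16-13) = 493
5*(13+ 10) = 115
sum = 542
Area = |542|/2 = 271.0000

271.0000 sq units


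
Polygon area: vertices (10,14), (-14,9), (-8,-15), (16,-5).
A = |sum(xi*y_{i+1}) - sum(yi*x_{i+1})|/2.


sum(xi*y_{i+1}) = 10*9 - 14*(-15) - 8*(-5) + 16*14 = 564
sum(yi*x_{i+1}) = 14*(-14) + 9*(-8) - 15*16 - 5*10 = -558
Area = |564 + 558|/2 = 1122/2 = 561.0000

561.0000 sq units


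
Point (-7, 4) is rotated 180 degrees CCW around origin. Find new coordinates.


cos(180) = -1, sin(180) = 0
x' = -7*(-1) - 4*0 = 7
y' = -7*0 + 4*(-1) = -4

(7, -4)


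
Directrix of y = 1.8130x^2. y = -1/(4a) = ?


a = 1.8130
1/(4a) = 0.1379
directrix: y = -0.1379 = -0.1379

y = -0.1379


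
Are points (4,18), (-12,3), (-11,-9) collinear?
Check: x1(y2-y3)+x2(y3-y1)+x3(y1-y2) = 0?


4*(3+ 9) - 12*(-9-18) - 11*(18-3)
= 48 + 324 - 165 = 207

No, not collinear (determinant = 207)


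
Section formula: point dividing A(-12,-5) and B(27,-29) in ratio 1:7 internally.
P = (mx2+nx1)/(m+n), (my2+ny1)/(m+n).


Px = (1*27 + 7*(-12))/8 = -57/8 = -7.1250
Py = (1*(-29) + 7*(-5))/8 = -64/8 = -8.0000

P = (-7.1250, -8.0000)


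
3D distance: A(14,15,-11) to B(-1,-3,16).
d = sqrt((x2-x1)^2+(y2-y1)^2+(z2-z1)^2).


dx=-15, dy=-18, dz=27
d = sqrt(225+324+729) = sqrt(1278) = 35.7491

35.7491


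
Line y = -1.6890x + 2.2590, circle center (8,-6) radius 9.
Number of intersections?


Substitute y = -1.6890x + 2.2590: (x-8)^2 + (-1.6890x+2.2590+ 6)^2 = 81
Expand to Ax^2 + Bx + C = 0, where b-k = 8.259
A = 1+m^2 = 3.852721
B = 2(m(b-k) - h) = 2(-1.6890*8.259 - 8) = -43.898902
C = h^2 + (b-k)^2 - r^2 = 64 + 68.211081 - 81 = 51.211081
disc = B^2-4AC = 1927.1136 - 789.2080 = 1137.9056
disc > 0

2 intersection points


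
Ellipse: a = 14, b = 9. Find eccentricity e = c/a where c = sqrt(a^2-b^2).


c = sqrt(196-81) = sqrt(115) = 10.7238
e = c/a = sqrt(115)/14 = 0.7660

e = 0.7660


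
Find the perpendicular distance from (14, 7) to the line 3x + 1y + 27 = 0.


|3*14 + 1*7 + 27| = |76| = 76
sqrt(9 + 1) = sqrt(10) = 3.1623
d = 76/sqrt(10) = 24.0333

24.0333


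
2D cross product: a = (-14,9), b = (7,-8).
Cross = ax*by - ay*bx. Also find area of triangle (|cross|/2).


cross = -14*(-8) - 9*7 = 112 - 63 = 49
Triangle area = |49|/2 = 49/2 = 24.5000

cross = 49, triangle area = 24.5000


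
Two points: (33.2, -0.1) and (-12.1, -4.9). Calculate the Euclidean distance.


dx = -12.1 - 33.2 = -45.3
dy = -4.9 + 0.1 = -4.8
d = sqrt(2052.09 + 23.04) = sqrt(2075.13) = 45.5536

45.5536


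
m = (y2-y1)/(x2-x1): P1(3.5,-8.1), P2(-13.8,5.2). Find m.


dy = 5.2 + 8.1 = 13.3
dx = -13.8 - 3.5 = -17.3
m = 13.3/(-17.3) = -0.7688

m = -0.7688
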